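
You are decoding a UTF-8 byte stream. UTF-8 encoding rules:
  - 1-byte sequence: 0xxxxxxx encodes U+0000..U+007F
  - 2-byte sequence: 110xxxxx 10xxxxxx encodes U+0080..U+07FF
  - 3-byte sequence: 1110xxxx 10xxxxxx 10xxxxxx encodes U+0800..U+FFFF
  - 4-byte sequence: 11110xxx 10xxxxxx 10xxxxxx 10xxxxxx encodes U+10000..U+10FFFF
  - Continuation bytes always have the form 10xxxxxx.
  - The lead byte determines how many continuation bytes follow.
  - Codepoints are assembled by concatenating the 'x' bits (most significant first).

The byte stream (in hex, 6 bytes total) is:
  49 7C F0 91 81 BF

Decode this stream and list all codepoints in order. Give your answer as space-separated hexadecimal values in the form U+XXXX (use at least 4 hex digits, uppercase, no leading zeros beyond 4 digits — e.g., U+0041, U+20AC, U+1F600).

Answer: U+0049 U+007C U+1107F

Derivation:
Byte[0]=49: 1-byte ASCII. cp=U+0049
Byte[1]=7C: 1-byte ASCII. cp=U+007C
Byte[2]=F0: 4-byte lead, need 3 cont bytes. acc=0x0
Byte[3]=91: continuation. acc=(acc<<6)|0x11=0x11
Byte[4]=81: continuation. acc=(acc<<6)|0x01=0x441
Byte[5]=BF: continuation. acc=(acc<<6)|0x3F=0x1107F
Completed: cp=U+1107F (starts at byte 2)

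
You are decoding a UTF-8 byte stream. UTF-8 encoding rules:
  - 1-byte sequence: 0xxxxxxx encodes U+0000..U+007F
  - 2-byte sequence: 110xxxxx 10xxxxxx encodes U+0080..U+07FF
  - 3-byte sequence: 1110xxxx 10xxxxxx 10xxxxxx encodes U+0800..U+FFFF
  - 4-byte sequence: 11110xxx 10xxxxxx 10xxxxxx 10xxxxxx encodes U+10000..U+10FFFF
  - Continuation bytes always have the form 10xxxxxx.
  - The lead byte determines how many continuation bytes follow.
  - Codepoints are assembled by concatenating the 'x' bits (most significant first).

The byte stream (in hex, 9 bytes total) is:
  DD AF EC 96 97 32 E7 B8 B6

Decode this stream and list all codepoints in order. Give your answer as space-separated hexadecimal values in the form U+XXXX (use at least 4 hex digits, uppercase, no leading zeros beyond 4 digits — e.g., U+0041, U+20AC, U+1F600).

Byte[0]=DD: 2-byte lead, need 1 cont bytes. acc=0x1D
Byte[1]=AF: continuation. acc=(acc<<6)|0x2F=0x76F
Completed: cp=U+076F (starts at byte 0)
Byte[2]=EC: 3-byte lead, need 2 cont bytes. acc=0xC
Byte[3]=96: continuation. acc=(acc<<6)|0x16=0x316
Byte[4]=97: continuation. acc=(acc<<6)|0x17=0xC597
Completed: cp=U+C597 (starts at byte 2)
Byte[5]=32: 1-byte ASCII. cp=U+0032
Byte[6]=E7: 3-byte lead, need 2 cont bytes. acc=0x7
Byte[7]=B8: continuation. acc=(acc<<6)|0x38=0x1F8
Byte[8]=B6: continuation. acc=(acc<<6)|0x36=0x7E36
Completed: cp=U+7E36 (starts at byte 6)

Answer: U+076F U+C597 U+0032 U+7E36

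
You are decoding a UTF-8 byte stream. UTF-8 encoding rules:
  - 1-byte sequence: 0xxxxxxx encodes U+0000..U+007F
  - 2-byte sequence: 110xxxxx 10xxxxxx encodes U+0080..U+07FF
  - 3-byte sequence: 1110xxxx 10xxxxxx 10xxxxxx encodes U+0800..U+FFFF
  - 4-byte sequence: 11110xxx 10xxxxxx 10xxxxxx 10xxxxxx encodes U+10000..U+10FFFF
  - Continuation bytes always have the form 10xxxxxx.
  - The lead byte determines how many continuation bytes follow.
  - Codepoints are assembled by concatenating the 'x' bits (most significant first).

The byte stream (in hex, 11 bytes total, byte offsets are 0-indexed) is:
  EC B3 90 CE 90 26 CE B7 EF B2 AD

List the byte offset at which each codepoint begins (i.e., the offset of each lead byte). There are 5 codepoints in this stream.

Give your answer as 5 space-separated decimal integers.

Answer: 0 3 5 6 8

Derivation:
Byte[0]=EC: 3-byte lead, need 2 cont bytes. acc=0xC
Byte[1]=B3: continuation. acc=(acc<<6)|0x33=0x333
Byte[2]=90: continuation. acc=(acc<<6)|0x10=0xCCD0
Completed: cp=U+CCD0 (starts at byte 0)
Byte[3]=CE: 2-byte lead, need 1 cont bytes. acc=0xE
Byte[4]=90: continuation. acc=(acc<<6)|0x10=0x390
Completed: cp=U+0390 (starts at byte 3)
Byte[5]=26: 1-byte ASCII. cp=U+0026
Byte[6]=CE: 2-byte lead, need 1 cont bytes. acc=0xE
Byte[7]=B7: continuation. acc=(acc<<6)|0x37=0x3B7
Completed: cp=U+03B7 (starts at byte 6)
Byte[8]=EF: 3-byte lead, need 2 cont bytes. acc=0xF
Byte[9]=B2: continuation. acc=(acc<<6)|0x32=0x3F2
Byte[10]=AD: continuation. acc=(acc<<6)|0x2D=0xFCAD
Completed: cp=U+FCAD (starts at byte 8)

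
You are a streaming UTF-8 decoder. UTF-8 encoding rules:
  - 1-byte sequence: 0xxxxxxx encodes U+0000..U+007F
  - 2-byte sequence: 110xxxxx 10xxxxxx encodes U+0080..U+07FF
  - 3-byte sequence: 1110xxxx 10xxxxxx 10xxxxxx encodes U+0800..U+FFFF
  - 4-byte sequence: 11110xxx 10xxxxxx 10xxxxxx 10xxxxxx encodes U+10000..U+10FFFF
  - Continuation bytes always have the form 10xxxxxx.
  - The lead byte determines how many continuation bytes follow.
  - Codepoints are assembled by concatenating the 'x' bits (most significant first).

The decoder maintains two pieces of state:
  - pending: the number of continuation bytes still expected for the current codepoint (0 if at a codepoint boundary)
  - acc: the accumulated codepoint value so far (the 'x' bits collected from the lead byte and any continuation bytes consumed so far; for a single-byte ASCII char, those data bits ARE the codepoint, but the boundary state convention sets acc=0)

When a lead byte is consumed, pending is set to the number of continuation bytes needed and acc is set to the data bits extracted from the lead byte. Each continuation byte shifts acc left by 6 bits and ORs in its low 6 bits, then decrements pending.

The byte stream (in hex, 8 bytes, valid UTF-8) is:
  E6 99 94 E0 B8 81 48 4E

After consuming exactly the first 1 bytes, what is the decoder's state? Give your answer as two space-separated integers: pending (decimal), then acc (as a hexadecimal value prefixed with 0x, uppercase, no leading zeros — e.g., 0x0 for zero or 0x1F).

Answer: 2 0x6

Derivation:
Byte[0]=E6: 3-byte lead. pending=2, acc=0x6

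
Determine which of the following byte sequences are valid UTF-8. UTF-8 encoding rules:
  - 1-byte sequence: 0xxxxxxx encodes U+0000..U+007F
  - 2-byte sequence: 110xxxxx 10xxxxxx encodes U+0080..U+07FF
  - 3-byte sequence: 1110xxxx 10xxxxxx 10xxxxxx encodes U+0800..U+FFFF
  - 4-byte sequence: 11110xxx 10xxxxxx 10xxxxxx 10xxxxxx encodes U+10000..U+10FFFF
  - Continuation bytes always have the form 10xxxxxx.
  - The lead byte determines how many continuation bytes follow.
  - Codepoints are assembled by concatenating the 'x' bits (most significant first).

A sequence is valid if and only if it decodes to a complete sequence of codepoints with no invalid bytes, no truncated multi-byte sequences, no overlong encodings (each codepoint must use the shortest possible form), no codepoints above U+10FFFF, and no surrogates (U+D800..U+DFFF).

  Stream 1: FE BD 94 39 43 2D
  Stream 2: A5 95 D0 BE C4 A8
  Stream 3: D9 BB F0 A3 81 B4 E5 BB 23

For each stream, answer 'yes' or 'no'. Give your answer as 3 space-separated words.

Answer: no no no

Derivation:
Stream 1: error at byte offset 0. INVALID
Stream 2: error at byte offset 0. INVALID
Stream 3: error at byte offset 8. INVALID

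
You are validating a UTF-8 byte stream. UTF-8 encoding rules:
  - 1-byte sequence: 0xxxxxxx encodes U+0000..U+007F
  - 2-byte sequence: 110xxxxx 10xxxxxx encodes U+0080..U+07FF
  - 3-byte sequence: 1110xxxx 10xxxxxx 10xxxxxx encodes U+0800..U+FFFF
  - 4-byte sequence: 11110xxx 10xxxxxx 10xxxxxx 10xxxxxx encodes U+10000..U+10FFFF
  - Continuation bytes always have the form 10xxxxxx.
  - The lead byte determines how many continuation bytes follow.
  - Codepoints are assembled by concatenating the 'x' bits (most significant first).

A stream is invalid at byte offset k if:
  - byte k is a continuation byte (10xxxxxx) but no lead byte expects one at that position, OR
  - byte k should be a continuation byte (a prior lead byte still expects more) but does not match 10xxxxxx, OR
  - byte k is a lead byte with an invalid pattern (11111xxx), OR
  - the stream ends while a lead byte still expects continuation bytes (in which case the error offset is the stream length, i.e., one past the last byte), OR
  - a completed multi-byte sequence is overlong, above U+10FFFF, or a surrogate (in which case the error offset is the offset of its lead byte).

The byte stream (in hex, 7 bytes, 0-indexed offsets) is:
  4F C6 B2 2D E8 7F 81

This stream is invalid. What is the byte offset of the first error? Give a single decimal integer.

Answer: 5

Derivation:
Byte[0]=4F: 1-byte ASCII. cp=U+004F
Byte[1]=C6: 2-byte lead, need 1 cont bytes. acc=0x6
Byte[2]=B2: continuation. acc=(acc<<6)|0x32=0x1B2
Completed: cp=U+01B2 (starts at byte 1)
Byte[3]=2D: 1-byte ASCII. cp=U+002D
Byte[4]=E8: 3-byte lead, need 2 cont bytes. acc=0x8
Byte[5]=7F: expected 10xxxxxx continuation. INVALID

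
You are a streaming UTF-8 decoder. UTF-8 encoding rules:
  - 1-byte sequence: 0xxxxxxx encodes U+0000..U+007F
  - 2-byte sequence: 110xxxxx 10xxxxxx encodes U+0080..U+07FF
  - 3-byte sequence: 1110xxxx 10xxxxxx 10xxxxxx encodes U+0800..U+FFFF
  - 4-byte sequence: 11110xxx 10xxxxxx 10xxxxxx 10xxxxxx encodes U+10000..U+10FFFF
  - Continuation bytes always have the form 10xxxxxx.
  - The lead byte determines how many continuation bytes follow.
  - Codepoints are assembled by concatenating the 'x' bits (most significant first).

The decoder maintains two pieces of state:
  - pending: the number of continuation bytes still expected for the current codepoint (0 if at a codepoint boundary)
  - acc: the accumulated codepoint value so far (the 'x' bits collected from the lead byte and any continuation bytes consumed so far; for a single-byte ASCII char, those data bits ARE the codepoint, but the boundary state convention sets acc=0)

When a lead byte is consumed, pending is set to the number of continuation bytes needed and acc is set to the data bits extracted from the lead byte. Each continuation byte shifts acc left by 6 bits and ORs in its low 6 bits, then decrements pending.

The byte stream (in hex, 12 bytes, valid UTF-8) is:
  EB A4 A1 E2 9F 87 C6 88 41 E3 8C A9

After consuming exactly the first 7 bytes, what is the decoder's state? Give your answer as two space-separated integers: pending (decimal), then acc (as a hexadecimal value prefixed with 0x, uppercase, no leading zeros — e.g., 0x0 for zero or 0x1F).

Answer: 1 0x6

Derivation:
Byte[0]=EB: 3-byte lead. pending=2, acc=0xB
Byte[1]=A4: continuation. acc=(acc<<6)|0x24=0x2E4, pending=1
Byte[2]=A1: continuation. acc=(acc<<6)|0x21=0xB921, pending=0
Byte[3]=E2: 3-byte lead. pending=2, acc=0x2
Byte[4]=9F: continuation. acc=(acc<<6)|0x1F=0x9F, pending=1
Byte[5]=87: continuation. acc=(acc<<6)|0x07=0x27C7, pending=0
Byte[6]=C6: 2-byte lead. pending=1, acc=0x6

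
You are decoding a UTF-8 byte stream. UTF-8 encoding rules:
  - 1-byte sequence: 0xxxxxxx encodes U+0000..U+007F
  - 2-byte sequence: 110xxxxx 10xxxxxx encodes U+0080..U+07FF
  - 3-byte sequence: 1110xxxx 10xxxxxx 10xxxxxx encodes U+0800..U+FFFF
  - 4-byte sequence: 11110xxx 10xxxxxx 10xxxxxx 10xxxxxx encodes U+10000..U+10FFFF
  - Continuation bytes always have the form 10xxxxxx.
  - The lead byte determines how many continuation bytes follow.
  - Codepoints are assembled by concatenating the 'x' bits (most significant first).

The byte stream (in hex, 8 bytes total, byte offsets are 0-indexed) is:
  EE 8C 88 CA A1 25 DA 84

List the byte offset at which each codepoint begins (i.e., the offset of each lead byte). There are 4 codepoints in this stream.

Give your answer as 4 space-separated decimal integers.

Answer: 0 3 5 6

Derivation:
Byte[0]=EE: 3-byte lead, need 2 cont bytes. acc=0xE
Byte[1]=8C: continuation. acc=(acc<<6)|0x0C=0x38C
Byte[2]=88: continuation. acc=(acc<<6)|0x08=0xE308
Completed: cp=U+E308 (starts at byte 0)
Byte[3]=CA: 2-byte lead, need 1 cont bytes. acc=0xA
Byte[4]=A1: continuation. acc=(acc<<6)|0x21=0x2A1
Completed: cp=U+02A1 (starts at byte 3)
Byte[5]=25: 1-byte ASCII. cp=U+0025
Byte[6]=DA: 2-byte lead, need 1 cont bytes. acc=0x1A
Byte[7]=84: continuation. acc=(acc<<6)|0x04=0x684
Completed: cp=U+0684 (starts at byte 6)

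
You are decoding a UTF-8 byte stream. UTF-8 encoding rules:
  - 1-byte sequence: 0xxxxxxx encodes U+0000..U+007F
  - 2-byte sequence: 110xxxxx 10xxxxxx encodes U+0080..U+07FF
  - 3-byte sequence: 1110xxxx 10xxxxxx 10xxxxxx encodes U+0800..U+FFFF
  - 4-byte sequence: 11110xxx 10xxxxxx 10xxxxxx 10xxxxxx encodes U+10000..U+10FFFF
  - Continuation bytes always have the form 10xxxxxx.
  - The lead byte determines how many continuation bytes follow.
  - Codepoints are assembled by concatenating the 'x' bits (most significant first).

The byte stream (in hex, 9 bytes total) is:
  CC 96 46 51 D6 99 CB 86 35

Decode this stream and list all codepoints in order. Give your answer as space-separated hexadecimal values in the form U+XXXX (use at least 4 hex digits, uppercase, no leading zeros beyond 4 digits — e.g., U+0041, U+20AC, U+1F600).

Byte[0]=CC: 2-byte lead, need 1 cont bytes. acc=0xC
Byte[1]=96: continuation. acc=(acc<<6)|0x16=0x316
Completed: cp=U+0316 (starts at byte 0)
Byte[2]=46: 1-byte ASCII. cp=U+0046
Byte[3]=51: 1-byte ASCII. cp=U+0051
Byte[4]=D6: 2-byte lead, need 1 cont bytes. acc=0x16
Byte[5]=99: continuation. acc=(acc<<6)|0x19=0x599
Completed: cp=U+0599 (starts at byte 4)
Byte[6]=CB: 2-byte lead, need 1 cont bytes. acc=0xB
Byte[7]=86: continuation. acc=(acc<<6)|0x06=0x2C6
Completed: cp=U+02C6 (starts at byte 6)
Byte[8]=35: 1-byte ASCII. cp=U+0035

Answer: U+0316 U+0046 U+0051 U+0599 U+02C6 U+0035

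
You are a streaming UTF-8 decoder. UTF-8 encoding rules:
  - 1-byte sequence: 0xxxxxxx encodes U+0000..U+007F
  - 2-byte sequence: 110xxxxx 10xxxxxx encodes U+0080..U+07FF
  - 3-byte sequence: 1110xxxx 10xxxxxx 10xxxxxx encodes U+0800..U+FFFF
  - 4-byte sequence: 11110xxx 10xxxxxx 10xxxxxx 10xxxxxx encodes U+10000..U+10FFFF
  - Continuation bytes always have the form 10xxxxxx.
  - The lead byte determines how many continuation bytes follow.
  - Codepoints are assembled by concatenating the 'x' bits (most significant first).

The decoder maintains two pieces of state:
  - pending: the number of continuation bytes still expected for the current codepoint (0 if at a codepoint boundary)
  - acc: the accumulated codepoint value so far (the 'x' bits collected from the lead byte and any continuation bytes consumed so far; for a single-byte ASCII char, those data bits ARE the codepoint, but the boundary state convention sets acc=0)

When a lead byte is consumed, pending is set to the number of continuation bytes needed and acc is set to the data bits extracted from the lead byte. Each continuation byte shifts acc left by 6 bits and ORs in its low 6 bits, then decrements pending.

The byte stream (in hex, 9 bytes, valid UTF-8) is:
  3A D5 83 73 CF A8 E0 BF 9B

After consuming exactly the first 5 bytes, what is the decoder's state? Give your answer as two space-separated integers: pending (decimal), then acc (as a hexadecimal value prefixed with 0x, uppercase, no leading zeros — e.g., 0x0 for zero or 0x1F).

Answer: 1 0xF

Derivation:
Byte[0]=3A: 1-byte. pending=0, acc=0x0
Byte[1]=D5: 2-byte lead. pending=1, acc=0x15
Byte[2]=83: continuation. acc=(acc<<6)|0x03=0x543, pending=0
Byte[3]=73: 1-byte. pending=0, acc=0x0
Byte[4]=CF: 2-byte lead. pending=1, acc=0xF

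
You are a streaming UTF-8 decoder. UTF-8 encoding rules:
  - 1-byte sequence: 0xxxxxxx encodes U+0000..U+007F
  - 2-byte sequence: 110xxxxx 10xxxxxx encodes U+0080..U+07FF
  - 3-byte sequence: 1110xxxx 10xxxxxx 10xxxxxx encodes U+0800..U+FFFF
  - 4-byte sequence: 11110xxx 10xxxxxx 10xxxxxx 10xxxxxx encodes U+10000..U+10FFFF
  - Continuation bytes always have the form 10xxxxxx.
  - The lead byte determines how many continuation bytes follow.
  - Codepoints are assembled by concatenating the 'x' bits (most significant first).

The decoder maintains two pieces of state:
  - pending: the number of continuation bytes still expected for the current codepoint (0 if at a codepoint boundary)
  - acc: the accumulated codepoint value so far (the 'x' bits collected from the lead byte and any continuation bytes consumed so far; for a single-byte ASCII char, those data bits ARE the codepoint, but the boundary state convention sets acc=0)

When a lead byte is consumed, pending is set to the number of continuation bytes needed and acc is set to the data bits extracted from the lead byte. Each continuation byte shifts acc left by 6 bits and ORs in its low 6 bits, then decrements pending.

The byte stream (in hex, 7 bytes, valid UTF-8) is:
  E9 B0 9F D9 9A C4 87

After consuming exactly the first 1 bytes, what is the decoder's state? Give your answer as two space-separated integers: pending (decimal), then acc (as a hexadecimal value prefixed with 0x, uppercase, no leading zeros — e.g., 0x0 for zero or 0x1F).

Byte[0]=E9: 3-byte lead. pending=2, acc=0x9

Answer: 2 0x9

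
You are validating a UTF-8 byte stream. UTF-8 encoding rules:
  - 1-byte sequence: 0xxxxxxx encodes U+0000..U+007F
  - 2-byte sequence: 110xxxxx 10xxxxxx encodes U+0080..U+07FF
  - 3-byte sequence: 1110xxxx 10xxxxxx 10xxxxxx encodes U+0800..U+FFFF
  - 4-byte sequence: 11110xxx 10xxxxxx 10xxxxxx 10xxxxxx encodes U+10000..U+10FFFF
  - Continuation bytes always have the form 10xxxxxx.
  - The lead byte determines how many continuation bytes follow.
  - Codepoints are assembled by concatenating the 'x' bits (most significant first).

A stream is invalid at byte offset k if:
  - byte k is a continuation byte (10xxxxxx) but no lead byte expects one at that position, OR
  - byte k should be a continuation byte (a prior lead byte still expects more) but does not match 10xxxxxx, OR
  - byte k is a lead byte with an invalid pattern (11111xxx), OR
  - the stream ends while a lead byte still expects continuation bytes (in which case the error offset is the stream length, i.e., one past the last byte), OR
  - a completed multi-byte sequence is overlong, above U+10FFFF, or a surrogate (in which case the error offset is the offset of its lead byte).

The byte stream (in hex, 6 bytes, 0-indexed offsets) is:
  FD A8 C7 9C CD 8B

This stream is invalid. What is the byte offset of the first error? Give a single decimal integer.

Byte[0]=FD: INVALID lead byte (not 0xxx/110x/1110/11110)

Answer: 0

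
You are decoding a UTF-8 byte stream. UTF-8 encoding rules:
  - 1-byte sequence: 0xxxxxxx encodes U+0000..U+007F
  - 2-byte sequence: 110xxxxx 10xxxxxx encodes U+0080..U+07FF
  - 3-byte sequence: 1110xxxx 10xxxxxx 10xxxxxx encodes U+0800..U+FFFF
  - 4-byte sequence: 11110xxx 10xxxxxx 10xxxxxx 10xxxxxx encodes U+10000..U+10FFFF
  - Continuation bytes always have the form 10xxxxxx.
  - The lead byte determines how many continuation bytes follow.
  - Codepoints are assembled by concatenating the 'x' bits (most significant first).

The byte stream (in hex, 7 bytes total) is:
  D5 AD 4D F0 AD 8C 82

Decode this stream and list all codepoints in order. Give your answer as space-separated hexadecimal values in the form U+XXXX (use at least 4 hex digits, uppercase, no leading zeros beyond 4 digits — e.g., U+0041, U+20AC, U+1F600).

Byte[0]=D5: 2-byte lead, need 1 cont bytes. acc=0x15
Byte[1]=AD: continuation. acc=(acc<<6)|0x2D=0x56D
Completed: cp=U+056D (starts at byte 0)
Byte[2]=4D: 1-byte ASCII. cp=U+004D
Byte[3]=F0: 4-byte lead, need 3 cont bytes. acc=0x0
Byte[4]=AD: continuation. acc=(acc<<6)|0x2D=0x2D
Byte[5]=8C: continuation. acc=(acc<<6)|0x0C=0xB4C
Byte[6]=82: continuation. acc=(acc<<6)|0x02=0x2D302
Completed: cp=U+2D302 (starts at byte 3)

Answer: U+056D U+004D U+2D302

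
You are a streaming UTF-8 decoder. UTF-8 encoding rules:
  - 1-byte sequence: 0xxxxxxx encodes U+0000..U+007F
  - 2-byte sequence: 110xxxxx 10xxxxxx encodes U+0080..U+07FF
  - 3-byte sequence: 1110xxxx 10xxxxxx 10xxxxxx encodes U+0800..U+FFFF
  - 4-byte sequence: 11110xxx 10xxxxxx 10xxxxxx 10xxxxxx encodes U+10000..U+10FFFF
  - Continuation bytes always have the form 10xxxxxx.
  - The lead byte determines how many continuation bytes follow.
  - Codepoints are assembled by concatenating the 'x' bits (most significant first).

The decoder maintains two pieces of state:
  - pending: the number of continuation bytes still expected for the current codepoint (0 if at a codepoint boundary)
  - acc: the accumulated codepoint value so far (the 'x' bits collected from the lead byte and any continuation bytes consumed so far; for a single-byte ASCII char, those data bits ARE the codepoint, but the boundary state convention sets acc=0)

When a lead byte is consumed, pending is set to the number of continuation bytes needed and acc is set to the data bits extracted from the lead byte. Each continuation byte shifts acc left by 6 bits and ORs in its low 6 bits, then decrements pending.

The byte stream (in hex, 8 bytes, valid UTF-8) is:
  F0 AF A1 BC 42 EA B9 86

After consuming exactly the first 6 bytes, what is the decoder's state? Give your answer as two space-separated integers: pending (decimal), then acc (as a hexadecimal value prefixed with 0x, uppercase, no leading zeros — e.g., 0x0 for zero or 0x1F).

Answer: 2 0xA

Derivation:
Byte[0]=F0: 4-byte lead. pending=3, acc=0x0
Byte[1]=AF: continuation. acc=(acc<<6)|0x2F=0x2F, pending=2
Byte[2]=A1: continuation. acc=(acc<<6)|0x21=0xBE1, pending=1
Byte[3]=BC: continuation. acc=(acc<<6)|0x3C=0x2F87C, pending=0
Byte[4]=42: 1-byte. pending=0, acc=0x0
Byte[5]=EA: 3-byte lead. pending=2, acc=0xA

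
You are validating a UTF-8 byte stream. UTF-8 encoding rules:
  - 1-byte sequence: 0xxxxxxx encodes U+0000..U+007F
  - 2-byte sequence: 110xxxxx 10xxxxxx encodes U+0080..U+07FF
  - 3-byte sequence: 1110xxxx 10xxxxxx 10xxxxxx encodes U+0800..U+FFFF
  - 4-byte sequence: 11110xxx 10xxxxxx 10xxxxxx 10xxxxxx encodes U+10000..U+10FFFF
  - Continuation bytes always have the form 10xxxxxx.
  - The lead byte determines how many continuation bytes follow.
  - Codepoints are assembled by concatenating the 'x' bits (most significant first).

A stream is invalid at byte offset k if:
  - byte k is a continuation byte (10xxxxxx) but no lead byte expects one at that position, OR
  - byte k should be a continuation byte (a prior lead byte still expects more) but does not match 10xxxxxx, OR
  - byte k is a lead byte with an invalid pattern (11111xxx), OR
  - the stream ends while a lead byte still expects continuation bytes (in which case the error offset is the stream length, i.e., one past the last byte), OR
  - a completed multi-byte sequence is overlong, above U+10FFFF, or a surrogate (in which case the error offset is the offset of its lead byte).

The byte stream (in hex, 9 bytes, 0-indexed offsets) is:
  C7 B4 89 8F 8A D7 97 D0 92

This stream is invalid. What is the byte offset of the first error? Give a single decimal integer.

Answer: 2

Derivation:
Byte[0]=C7: 2-byte lead, need 1 cont bytes. acc=0x7
Byte[1]=B4: continuation. acc=(acc<<6)|0x34=0x1F4
Completed: cp=U+01F4 (starts at byte 0)
Byte[2]=89: INVALID lead byte (not 0xxx/110x/1110/11110)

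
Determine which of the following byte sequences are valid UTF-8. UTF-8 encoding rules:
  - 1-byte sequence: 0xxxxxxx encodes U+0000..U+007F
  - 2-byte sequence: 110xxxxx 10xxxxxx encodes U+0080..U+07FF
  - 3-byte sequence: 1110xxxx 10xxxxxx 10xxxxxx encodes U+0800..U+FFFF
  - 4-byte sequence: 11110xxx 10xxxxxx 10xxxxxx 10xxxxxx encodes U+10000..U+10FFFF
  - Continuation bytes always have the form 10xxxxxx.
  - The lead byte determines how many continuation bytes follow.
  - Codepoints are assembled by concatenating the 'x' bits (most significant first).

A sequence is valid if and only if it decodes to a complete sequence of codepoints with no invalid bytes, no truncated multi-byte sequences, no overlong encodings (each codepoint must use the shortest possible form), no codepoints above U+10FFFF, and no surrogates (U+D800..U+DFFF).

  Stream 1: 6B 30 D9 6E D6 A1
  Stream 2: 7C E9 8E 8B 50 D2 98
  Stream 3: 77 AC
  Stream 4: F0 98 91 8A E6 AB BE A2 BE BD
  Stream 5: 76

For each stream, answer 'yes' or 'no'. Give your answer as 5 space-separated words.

Answer: no yes no no yes

Derivation:
Stream 1: error at byte offset 3. INVALID
Stream 2: decodes cleanly. VALID
Stream 3: error at byte offset 1. INVALID
Stream 4: error at byte offset 7. INVALID
Stream 5: decodes cleanly. VALID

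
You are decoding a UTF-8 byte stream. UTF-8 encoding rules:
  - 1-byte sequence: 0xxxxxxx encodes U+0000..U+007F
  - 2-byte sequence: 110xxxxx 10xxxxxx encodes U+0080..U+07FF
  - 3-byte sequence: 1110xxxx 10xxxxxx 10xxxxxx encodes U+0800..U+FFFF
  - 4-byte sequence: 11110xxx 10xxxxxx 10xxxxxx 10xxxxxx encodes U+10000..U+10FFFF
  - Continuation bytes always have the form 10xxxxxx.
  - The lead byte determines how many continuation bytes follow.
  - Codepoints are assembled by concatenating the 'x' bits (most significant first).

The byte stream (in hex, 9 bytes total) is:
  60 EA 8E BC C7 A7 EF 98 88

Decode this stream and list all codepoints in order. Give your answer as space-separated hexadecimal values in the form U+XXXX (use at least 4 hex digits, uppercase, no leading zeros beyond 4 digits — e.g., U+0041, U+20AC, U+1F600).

Byte[0]=60: 1-byte ASCII. cp=U+0060
Byte[1]=EA: 3-byte lead, need 2 cont bytes. acc=0xA
Byte[2]=8E: continuation. acc=(acc<<6)|0x0E=0x28E
Byte[3]=BC: continuation. acc=(acc<<6)|0x3C=0xA3BC
Completed: cp=U+A3BC (starts at byte 1)
Byte[4]=C7: 2-byte lead, need 1 cont bytes. acc=0x7
Byte[5]=A7: continuation. acc=(acc<<6)|0x27=0x1E7
Completed: cp=U+01E7 (starts at byte 4)
Byte[6]=EF: 3-byte lead, need 2 cont bytes. acc=0xF
Byte[7]=98: continuation. acc=(acc<<6)|0x18=0x3D8
Byte[8]=88: continuation. acc=(acc<<6)|0x08=0xF608
Completed: cp=U+F608 (starts at byte 6)

Answer: U+0060 U+A3BC U+01E7 U+F608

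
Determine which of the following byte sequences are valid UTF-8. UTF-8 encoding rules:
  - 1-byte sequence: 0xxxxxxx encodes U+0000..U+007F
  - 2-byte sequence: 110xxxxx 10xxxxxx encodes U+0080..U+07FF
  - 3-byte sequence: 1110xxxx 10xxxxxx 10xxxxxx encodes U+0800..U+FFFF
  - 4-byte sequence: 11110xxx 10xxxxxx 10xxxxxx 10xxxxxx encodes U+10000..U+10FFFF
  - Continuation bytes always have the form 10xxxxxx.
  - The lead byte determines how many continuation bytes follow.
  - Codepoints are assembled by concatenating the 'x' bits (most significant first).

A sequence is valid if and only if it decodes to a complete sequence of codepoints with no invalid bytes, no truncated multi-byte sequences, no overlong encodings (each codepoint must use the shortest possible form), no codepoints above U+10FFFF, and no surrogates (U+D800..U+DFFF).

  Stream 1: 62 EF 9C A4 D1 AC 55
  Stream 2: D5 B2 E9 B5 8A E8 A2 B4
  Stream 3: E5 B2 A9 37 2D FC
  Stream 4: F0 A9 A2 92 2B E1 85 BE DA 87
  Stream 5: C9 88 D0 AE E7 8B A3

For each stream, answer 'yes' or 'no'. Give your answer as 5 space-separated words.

Stream 1: decodes cleanly. VALID
Stream 2: decodes cleanly. VALID
Stream 3: error at byte offset 5. INVALID
Stream 4: decodes cleanly. VALID
Stream 5: decodes cleanly. VALID

Answer: yes yes no yes yes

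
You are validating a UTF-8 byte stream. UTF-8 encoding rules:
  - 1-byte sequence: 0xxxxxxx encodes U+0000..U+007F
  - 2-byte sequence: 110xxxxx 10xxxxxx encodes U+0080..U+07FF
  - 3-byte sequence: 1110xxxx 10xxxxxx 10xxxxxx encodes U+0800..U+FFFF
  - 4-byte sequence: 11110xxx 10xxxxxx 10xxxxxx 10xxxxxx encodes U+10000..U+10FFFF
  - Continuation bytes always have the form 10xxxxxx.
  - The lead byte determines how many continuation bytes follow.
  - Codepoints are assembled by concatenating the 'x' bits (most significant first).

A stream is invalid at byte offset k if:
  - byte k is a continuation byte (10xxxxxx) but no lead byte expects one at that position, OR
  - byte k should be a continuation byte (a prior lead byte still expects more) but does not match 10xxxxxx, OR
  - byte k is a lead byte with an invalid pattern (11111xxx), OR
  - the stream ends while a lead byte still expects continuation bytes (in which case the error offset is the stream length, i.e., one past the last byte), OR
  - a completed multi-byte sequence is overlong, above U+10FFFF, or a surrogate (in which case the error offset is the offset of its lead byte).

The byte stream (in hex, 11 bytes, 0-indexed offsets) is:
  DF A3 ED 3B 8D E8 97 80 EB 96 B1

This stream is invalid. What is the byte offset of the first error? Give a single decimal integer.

Answer: 3

Derivation:
Byte[0]=DF: 2-byte lead, need 1 cont bytes. acc=0x1F
Byte[1]=A3: continuation. acc=(acc<<6)|0x23=0x7E3
Completed: cp=U+07E3 (starts at byte 0)
Byte[2]=ED: 3-byte lead, need 2 cont bytes. acc=0xD
Byte[3]=3B: expected 10xxxxxx continuation. INVALID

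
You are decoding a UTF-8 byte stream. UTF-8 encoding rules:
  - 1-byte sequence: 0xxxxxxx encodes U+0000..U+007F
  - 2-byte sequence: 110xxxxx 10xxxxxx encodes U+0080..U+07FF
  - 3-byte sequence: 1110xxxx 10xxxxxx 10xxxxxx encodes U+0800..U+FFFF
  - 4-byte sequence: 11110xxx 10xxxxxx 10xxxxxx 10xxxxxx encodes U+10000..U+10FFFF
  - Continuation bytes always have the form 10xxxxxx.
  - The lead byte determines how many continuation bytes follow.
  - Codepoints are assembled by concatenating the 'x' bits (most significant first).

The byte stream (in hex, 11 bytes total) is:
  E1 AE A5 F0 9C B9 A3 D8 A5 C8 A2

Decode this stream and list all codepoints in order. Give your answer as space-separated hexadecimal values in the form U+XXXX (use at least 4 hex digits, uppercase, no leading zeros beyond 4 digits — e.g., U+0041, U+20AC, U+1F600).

Byte[0]=E1: 3-byte lead, need 2 cont bytes. acc=0x1
Byte[1]=AE: continuation. acc=(acc<<6)|0x2E=0x6E
Byte[2]=A5: continuation. acc=(acc<<6)|0x25=0x1BA5
Completed: cp=U+1BA5 (starts at byte 0)
Byte[3]=F0: 4-byte lead, need 3 cont bytes. acc=0x0
Byte[4]=9C: continuation. acc=(acc<<6)|0x1C=0x1C
Byte[5]=B9: continuation. acc=(acc<<6)|0x39=0x739
Byte[6]=A3: continuation. acc=(acc<<6)|0x23=0x1CE63
Completed: cp=U+1CE63 (starts at byte 3)
Byte[7]=D8: 2-byte lead, need 1 cont bytes. acc=0x18
Byte[8]=A5: continuation. acc=(acc<<6)|0x25=0x625
Completed: cp=U+0625 (starts at byte 7)
Byte[9]=C8: 2-byte lead, need 1 cont bytes. acc=0x8
Byte[10]=A2: continuation. acc=(acc<<6)|0x22=0x222
Completed: cp=U+0222 (starts at byte 9)

Answer: U+1BA5 U+1CE63 U+0625 U+0222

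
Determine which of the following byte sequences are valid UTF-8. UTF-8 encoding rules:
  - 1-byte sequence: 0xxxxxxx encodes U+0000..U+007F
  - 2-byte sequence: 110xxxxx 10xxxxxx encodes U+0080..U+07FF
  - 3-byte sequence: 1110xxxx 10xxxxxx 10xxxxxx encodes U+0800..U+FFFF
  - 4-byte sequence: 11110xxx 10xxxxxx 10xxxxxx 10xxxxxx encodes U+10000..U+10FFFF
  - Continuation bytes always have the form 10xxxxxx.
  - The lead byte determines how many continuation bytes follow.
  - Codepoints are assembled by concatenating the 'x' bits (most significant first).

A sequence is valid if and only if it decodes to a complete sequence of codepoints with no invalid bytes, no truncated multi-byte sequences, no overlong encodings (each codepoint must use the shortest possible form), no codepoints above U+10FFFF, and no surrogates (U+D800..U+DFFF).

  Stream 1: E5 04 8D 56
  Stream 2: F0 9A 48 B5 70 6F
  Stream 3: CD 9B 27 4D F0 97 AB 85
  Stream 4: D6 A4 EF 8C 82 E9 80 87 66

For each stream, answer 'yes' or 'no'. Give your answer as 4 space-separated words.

Stream 1: error at byte offset 1. INVALID
Stream 2: error at byte offset 2. INVALID
Stream 3: decodes cleanly. VALID
Stream 4: decodes cleanly. VALID

Answer: no no yes yes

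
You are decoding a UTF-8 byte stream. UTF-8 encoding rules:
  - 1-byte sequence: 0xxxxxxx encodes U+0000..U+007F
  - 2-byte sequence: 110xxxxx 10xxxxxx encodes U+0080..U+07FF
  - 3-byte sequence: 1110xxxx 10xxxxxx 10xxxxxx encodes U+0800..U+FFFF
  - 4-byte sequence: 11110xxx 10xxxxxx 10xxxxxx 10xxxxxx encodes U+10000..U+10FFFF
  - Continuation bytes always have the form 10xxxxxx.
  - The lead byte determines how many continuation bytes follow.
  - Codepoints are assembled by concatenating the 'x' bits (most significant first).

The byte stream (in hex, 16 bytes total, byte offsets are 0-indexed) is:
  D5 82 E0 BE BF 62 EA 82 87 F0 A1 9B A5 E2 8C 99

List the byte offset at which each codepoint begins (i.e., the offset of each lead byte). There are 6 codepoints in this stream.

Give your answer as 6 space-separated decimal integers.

Byte[0]=D5: 2-byte lead, need 1 cont bytes. acc=0x15
Byte[1]=82: continuation. acc=(acc<<6)|0x02=0x542
Completed: cp=U+0542 (starts at byte 0)
Byte[2]=E0: 3-byte lead, need 2 cont bytes. acc=0x0
Byte[3]=BE: continuation. acc=(acc<<6)|0x3E=0x3E
Byte[4]=BF: continuation. acc=(acc<<6)|0x3F=0xFBF
Completed: cp=U+0FBF (starts at byte 2)
Byte[5]=62: 1-byte ASCII. cp=U+0062
Byte[6]=EA: 3-byte lead, need 2 cont bytes. acc=0xA
Byte[7]=82: continuation. acc=(acc<<6)|0x02=0x282
Byte[8]=87: continuation. acc=(acc<<6)|0x07=0xA087
Completed: cp=U+A087 (starts at byte 6)
Byte[9]=F0: 4-byte lead, need 3 cont bytes. acc=0x0
Byte[10]=A1: continuation. acc=(acc<<6)|0x21=0x21
Byte[11]=9B: continuation. acc=(acc<<6)|0x1B=0x85B
Byte[12]=A5: continuation. acc=(acc<<6)|0x25=0x216E5
Completed: cp=U+216E5 (starts at byte 9)
Byte[13]=E2: 3-byte lead, need 2 cont bytes. acc=0x2
Byte[14]=8C: continuation. acc=(acc<<6)|0x0C=0x8C
Byte[15]=99: continuation. acc=(acc<<6)|0x19=0x2319
Completed: cp=U+2319 (starts at byte 13)

Answer: 0 2 5 6 9 13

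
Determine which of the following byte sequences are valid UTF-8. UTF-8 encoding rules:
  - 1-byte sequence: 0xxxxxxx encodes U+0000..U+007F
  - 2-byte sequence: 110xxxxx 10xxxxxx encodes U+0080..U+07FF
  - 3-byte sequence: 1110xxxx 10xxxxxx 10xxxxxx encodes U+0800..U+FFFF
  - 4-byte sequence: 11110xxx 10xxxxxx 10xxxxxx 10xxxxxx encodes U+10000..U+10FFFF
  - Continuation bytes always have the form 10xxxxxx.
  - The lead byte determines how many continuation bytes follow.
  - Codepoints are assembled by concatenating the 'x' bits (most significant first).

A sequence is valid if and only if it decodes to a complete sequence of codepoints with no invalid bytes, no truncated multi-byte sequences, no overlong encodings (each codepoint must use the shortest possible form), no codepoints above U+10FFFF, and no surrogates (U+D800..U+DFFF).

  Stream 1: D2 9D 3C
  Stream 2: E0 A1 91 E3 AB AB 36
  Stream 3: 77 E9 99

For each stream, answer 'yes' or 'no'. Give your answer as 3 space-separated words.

Stream 1: decodes cleanly. VALID
Stream 2: decodes cleanly. VALID
Stream 3: error at byte offset 3. INVALID

Answer: yes yes no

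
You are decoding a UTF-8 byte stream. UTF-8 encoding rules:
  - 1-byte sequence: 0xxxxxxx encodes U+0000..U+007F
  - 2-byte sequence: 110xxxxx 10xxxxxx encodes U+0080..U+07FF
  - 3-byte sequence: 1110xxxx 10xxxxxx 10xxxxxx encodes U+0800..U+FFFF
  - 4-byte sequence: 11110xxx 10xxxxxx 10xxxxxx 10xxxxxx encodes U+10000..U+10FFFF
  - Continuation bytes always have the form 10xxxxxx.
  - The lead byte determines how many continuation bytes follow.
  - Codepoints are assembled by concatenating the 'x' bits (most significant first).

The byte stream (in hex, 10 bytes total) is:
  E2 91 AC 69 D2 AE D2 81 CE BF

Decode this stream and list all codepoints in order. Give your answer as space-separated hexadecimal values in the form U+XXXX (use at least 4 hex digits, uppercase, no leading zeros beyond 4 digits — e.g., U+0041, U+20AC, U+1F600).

Byte[0]=E2: 3-byte lead, need 2 cont bytes. acc=0x2
Byte[1]=91: continuation. acc=(acc<<6)|0x11=0x91
Byte[2]=AC: continuation. acc=(acc<<6)|0x2C=0x246C
Completed: cp=U+246C (starts at byte 0)
Byte[3]=69: 1-byte ASCII. cp=U+0069
Byte[4]=D2: 2-byte lead, need 1 cont bytes. acc=0x12
Byte[5]=AE: continuation. acc=(acc<<6)|0x2E=0x4AE
Completed: cp=U+04AE (starts at byte 4)
Byte[6]=D2: 2-byte lead, need 1 cont bytes. acc=0x12
Byte[7]=81: continuation. acc=(acc<<6)|0x01=0x481
Completed: cp=U+0481 (starts at byte 6)
Byte[8]=CE: 2-byte lead, need 1 cont bytes. acc=0xE
Byte[9]=BF: continuation. acc=(acc<<6)|0x3F=0x3BF
Completed: cp=U+03BF (starts at byte 8)

Answer: U+246C U+0069 U+04AE U+0481 U+03BF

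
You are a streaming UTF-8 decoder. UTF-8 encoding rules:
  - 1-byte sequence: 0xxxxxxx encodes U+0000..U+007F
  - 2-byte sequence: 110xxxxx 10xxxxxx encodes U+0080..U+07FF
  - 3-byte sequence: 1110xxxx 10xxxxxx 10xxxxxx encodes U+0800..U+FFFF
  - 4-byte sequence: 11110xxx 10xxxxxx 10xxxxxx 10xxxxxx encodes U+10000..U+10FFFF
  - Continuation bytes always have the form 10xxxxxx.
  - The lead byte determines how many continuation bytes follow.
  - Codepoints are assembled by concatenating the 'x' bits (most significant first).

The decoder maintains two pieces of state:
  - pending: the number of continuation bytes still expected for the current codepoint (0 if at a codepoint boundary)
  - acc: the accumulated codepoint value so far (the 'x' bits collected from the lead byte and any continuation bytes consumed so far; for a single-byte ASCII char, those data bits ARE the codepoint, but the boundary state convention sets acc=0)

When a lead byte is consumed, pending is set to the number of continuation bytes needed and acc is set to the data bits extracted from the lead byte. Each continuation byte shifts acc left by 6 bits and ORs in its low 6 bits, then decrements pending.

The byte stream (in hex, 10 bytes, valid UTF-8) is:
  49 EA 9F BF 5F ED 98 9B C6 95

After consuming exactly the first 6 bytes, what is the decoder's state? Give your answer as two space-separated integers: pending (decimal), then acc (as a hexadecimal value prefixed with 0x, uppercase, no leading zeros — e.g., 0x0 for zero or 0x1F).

Byte[0]=49: 1-byte. pending=0, acc=0x0
Byte[1]=EA: 3-byte lead. pending=2, acc=0xA
Byte[2]=9F: continuation. acc=(acc<<6)|0x1F=0x29F, pending=1
Byte[3]=BF: continuation. acc=(acc<<6)|0x3F=0xA7FF, pending=0
Byte[4]=5F: 1-byte. pending=0, acc=0x0
Byte[5]=ED: 3-byte lead. pending=2, acc=0xD

Answer: 2 0xD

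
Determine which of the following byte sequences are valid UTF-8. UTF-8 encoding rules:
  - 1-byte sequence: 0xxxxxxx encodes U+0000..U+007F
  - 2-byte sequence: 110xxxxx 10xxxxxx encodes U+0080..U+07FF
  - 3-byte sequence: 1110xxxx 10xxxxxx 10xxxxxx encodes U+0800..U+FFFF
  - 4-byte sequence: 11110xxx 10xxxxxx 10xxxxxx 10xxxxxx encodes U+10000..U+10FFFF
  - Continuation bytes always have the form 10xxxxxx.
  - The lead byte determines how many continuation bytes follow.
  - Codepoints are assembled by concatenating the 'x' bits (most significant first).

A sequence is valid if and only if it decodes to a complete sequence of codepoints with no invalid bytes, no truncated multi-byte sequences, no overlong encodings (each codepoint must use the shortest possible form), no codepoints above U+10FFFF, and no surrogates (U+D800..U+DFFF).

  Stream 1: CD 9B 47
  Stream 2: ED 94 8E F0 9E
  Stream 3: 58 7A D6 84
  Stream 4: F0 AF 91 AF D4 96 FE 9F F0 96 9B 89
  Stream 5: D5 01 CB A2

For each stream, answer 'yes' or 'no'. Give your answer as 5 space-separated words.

Stream 1: decodes cleanly. VALID
Stream 2: error at byte offset 5. INVALID
Stream 3: decodes cleanly. VALID
Stream 4: error at byte offset 6. INVALID
Stream 5: error at byte offset 1. INVALID

Answer: yes no yes no no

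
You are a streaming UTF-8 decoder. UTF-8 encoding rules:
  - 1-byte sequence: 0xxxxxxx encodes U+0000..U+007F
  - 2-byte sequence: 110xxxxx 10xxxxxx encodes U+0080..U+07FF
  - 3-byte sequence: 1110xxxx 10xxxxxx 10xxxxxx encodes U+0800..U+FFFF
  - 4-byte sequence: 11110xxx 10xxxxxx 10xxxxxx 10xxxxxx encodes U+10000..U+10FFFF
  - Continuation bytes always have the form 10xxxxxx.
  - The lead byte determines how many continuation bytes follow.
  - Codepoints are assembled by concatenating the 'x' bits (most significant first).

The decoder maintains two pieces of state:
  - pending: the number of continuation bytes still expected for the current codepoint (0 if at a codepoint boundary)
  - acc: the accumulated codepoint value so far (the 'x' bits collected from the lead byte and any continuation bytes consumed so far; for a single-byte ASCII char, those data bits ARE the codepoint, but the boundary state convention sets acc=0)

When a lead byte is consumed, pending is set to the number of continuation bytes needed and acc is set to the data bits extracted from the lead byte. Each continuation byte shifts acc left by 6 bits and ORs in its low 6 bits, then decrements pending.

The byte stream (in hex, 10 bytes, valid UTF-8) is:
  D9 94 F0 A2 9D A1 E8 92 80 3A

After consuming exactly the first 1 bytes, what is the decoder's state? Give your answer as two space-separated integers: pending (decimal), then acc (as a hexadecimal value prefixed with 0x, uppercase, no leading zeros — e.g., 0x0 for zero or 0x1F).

Byte[0]=D9: 2-byte lead. pending=1, acc=0x19

Answer: 1 0x19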